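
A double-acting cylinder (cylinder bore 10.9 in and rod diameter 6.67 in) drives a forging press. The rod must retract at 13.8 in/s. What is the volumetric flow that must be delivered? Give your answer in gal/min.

Rod-side annular area A_ann = π/4 × (10.9² − 6.67²) = 58.37 in^2
Q = A × v

Q ≈ 209 gal/min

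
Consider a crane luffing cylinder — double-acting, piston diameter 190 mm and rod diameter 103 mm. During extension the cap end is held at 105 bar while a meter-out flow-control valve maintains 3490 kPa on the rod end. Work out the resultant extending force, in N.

Cap-side area A_cap = π/4 × (190 mm)² = 28350 mm^2
Rod-side annular area A_ann = π/4 × (190² − 103²) = 20020 mm^2
Net thrust = P_cap·A_cap − P_rod·A_ann = 2.977e5 N − 69870 N

F ≈ 2.28e5 N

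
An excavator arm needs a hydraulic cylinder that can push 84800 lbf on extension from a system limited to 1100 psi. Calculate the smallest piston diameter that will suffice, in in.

Extension force acts on the full piston face: F = P × (π/4)D².
D = √(4F / (πP)) = √(4 × 84800 lbf / (π × 1100 psi))

D ≈ 9.91 in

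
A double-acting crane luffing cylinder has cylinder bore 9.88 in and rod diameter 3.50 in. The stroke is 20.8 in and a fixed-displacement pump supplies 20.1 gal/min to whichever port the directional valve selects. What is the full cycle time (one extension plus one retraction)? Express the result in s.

Cap-side area A_cap = π/4 × (9.88 in)² = 76.67 in^2
Rod-side annular area A_ann = π/4 × (9.88² − 3.50²) = 67.05 in^2
t_ext = A_cap·L/Q = 20.61 s
t_ret = A_ann·L/Q = 18.02 s
t_cycle = t_ext + t_ret

t ≈ 38.6 s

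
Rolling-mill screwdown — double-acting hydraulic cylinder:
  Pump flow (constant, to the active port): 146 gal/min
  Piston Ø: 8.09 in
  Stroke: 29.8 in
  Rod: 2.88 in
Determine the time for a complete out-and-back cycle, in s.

t ≈ 5.10 s

Cap-side area A_cap = π/4 × (8.09 in)² = 51.40 in^2
Rod-side annular area A_ann = π/4 × (8.09² − 2.88²) = 44.89 in^2
t_ext = A_cap·L/Q = 2.725 s
t_ret = A_ann·L/Q = 2.380 s
t_cycle = t_ext + t_ret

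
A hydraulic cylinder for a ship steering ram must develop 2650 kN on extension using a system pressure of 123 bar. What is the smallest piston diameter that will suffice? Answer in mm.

Extension force acts on the full piston face: F = P × (π/4)D².
D = √(4F / (πP)) = √(4 × 2650 kN / (π × 123 bar))

D ≈ 524 mm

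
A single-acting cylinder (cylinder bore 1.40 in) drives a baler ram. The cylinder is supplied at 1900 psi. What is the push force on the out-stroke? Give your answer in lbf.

F ≈ 2920 lbf

Cap-side area A_cap = π/4 × (1.40 in)² = 1.539 in^2
F = P × A_cap = 1900 psi × A_cap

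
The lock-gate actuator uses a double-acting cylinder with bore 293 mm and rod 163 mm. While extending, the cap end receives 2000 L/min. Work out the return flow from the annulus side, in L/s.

Q_out ≈ 23.0 L/s

Cap-side area A_cap = π/4 × (293 mm)² = 67430 mm^2
Rod-side annular area A_ann = π/4 × (293² − 163²) = 46560 mm^2
Piston speed v = Q_in/A_cap; rod-end outflow Q_out = v × A_ann = Q_in × A_ann/A_cap.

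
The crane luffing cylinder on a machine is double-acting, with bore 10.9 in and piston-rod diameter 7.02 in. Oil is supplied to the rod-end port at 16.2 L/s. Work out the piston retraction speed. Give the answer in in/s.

Rod-side annular area A_ann = π/4 × (10.9² − 7.02²) = 54.61 in^2
Flow into the rod-end port fills the annular volume.
v = Q / A

v ≈ 18.1 in/s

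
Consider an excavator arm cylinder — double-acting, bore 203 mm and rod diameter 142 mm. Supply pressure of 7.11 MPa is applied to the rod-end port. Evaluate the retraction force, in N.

Rod-side annular area A_ann = π/4 × (203² − 142²) = 16530 mm^2
On retraction the pressure acts on the annular area (bore minus rod).
F = P × A_ann

F ≈ 1.18e5 N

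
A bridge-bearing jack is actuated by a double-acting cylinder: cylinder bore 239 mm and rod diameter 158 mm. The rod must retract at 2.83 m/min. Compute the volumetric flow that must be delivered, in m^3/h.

Q ≈ 4.29 m^3/h

Rod-side annular area A_ann = π/4 × (239² − 158²) = 25260 mm^2
Q = A × v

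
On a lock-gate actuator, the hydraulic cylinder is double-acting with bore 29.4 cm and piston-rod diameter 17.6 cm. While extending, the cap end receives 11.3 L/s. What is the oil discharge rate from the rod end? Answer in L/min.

Q_out ≈ 435 L/min

Cap-side area A_cap = π/4 × (29.4 cm)² = 678.9 cm^2
Rod-side annular area A_ann = π/4 × (29.4² − 17.6²) = 435.6 cm^2
Piston speed v = Q_in/A_cap; rod-end outflow Q_out = v × A_ann = Q_in × A_ann/A_cap.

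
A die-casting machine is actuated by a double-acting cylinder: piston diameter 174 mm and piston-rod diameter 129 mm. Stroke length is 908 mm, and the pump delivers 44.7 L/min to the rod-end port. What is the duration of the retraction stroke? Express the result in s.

Rod-side annular area A_ann = π/4 × (174² − 129²) = 10710 mm^2
Swept volume V = A × L; t = V / Q = A·L / Q

t ≈ 13.1 s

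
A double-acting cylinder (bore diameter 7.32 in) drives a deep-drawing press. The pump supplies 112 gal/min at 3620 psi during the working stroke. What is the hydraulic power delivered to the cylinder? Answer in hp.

W ≈ 237 hp

Hydraulic power = P × Q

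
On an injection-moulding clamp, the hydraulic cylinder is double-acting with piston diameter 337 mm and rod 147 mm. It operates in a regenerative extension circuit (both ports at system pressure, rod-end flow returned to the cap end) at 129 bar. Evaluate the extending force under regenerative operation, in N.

F ≈ 2.19e5 N

With equal pressure on both faces, forces on the annular region cancel; the net push is pressure × rod cross-section.
Rod cross-section A_rod = π/4 × (147 mm)² = 16970 mm^2
F = P × A_rod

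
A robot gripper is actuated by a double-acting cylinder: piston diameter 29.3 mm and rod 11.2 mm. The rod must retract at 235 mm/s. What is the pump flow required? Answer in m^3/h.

Q ≈ 0.487 m^3/h

Rod-side annular area A_ann = π/4 × (29.3² − 11.2²) = 575.7 mm^2
Q = A × v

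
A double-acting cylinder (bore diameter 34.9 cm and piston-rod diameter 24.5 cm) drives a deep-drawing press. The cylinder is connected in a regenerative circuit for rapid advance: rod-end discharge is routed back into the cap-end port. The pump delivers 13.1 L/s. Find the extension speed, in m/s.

v ≈ 0.278 m/s

In regeneration the rod-end outflow joins the pump flow into the cap end, so the net volume the pump must supply per unit advance equals the rod cross-section area.
Rod cross-section A_rod = π/4 × (24.5 cm)² = 471.4 cm^2
v = Q_pump / A_rod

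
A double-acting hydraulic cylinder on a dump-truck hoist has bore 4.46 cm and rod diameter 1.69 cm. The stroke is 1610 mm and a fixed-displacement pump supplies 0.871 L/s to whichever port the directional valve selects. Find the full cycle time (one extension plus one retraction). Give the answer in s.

Cap-side area A_cap = π/4 × (4.46 cm)² = 15.62 cm^2
Rod-side annular area A_ann = π/4 × (4.46² − 1.69²) = 13.38 cm^2
t_ext = A_cap·L/Q = 2.888 s
t_ret = A_ann·L/Q = 2.473 s
t_cycle = t_ext + t_ret

t ≈ 5.36 s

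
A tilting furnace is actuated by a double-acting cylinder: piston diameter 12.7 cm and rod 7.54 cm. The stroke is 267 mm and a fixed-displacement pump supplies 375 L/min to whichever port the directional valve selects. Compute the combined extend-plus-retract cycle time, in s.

Cap-side area A_cap = π/4 × (12.7 cm)² = 126.7 cm^2
Rod-side annular area A_ann = π/4 × (12.7² − 7.54²) = 82.03 cm^2
t_ext = A_cap·L/Q = 0.5412 s
t_ret = A_ann·L/Q = 0.3504 s
t_cycle = t_ext + t_ret

t ≈ 0.892 s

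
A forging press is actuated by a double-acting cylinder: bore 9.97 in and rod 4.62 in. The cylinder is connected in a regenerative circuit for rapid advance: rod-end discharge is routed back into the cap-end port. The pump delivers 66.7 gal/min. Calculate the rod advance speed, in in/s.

v ≈ 15.3 in/s

In regeneration the rod-end outflow joins the pump flow into the cap end, so the net volume the pump must supply per unit advance equals the rod cross-section area.
Rod cross-section A_rod = π/4 × (4.62 in)² = 16.76 in^2
v = Q_pump / A_rod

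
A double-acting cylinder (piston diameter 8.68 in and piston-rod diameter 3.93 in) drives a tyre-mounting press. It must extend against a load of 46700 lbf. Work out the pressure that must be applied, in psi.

P ≈ 789 psi

Cap-side area A_cap = π/4 × (8.68 in)² = 59.17 in^2
P = F / A = 46700 lbf / A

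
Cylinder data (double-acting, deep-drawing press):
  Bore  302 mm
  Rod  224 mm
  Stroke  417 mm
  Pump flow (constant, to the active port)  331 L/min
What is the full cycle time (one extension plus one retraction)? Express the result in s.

Cap-side area A_cap = π/4 × (302 mm)² = 71630 mm^2
Rod-side annular area A_ann = π/4 × (302² − 224²) = 32220 mm^2
t_ext = A_cap·L/Q = 5.415 s
t_ret = A_ann·L/Q = 2.436 s
t_cycle = t_ext + t_ret

t ≈ 7.85 s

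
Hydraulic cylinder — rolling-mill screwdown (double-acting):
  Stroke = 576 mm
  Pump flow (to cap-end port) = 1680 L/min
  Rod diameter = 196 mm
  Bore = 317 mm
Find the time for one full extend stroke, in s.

Cap-side area A_cap = π/4 × (317 mm)² = 78920 mm^2
Swept volume V = A × L; t = V / Q = A·L / Q

t ≈ 1.62 s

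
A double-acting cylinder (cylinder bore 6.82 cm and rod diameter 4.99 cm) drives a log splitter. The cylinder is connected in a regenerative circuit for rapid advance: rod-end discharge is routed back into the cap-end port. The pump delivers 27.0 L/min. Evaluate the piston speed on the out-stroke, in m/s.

In regeneration the rod-end outflow joins the pump flow into the cap end, so the net volume the pump must supply per unit advance equals the rod cross-section area.
Rod cross-section A_rod = π/4 × (4.99 cm)² = 19.56 cm^2
v = Q_pump / A_rod

v ≈ 0.230 m/s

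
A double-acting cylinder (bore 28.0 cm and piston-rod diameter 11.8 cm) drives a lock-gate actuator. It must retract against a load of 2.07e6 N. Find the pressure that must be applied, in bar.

Rod-side annular area A_ann = π/4 × (28.0² − 11.8²) = 506.4 cm^2
Retraction: pressure acts on the annular area.
P = F / A = 2.07e6 N / A

P ≈ 409 bar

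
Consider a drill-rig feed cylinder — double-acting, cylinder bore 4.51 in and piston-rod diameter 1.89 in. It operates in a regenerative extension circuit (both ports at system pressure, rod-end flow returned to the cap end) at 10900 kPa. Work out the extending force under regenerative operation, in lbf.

F ≈ 4440 lbf

With equal pressure on both faces, forces on the annular region cancel; the net push is pressure × rod cross-section.
Rod cross-section A_rod = π/4 × (1.89 in)² = 2.806 in^2
F = P × A_rod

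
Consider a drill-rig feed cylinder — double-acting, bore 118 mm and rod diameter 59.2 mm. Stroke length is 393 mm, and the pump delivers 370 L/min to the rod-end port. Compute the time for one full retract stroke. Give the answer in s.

t ≈ 0.522 s

Rod-side annular area A_ann = π/4 × (118² − 59.2²) = 8183 mm^2
Swept volume V = A × L; t = V / Q = A·L / Q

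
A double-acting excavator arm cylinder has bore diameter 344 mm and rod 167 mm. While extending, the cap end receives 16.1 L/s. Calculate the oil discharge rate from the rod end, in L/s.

Cap-side area A_cap = π/4 × (344 mm)² = 92940 mm^2
Rod-side annular area A_ann = π/4 × (344² − 167²) = 71040 mm^2
Piston speed v = Q_in/A_cap; rod-end outflow Q_out = v × A_ann = Q_in × A_ann/A_cap.

Q_out ≈ 12.3 L/s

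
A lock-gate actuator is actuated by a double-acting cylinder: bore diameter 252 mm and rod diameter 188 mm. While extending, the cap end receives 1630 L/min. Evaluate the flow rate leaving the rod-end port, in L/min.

Cap-side area A_cap = π/4 × (252 mm)² = 49880 mm^2
Rod-side annular area A_ann = π/4 × (252² − 188²) = 22120 mm^2
Piston speed v = Q_in/A_cap; rod-end outflow Q_out = v × A_ann = Q_in × A_ann/A_cap.

Q_out ≈ 723 L/min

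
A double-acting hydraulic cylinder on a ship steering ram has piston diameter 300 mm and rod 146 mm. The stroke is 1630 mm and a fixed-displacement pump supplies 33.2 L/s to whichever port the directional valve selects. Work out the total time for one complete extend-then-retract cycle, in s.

t ≈ 6.12 s

Cap-side area A_cap = π/4 × (300 mm)² = 70690 mm^2
Rod-side annular area A_ann = π/4 × (300² − 146²) = 53940 mm^2
t_ext = A_cap·L/Q = 3.470 s
t_ret = A_ann·L/Q = 2.648 s
t_cycle = t_ext + t_ret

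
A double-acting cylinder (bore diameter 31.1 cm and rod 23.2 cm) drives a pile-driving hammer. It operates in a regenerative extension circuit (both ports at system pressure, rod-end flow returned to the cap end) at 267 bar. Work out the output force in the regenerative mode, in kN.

F ≈ 1130 kN

With equal pressure on both faces, forces on the annular region cancel; the net push is pressure × rod cross-section.
Rod cross-section A_rod = π/4 × (23.2 cm)² = 422.7 cm^2
F = P × A_rod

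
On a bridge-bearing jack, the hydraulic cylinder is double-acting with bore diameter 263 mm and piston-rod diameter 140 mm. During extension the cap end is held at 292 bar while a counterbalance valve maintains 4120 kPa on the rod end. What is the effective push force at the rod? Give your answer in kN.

F ≈ 1430 kN

Cap-side area A_cap = π/4 × (263 mm)² = 54330 mm^2
Rod-side annular area A_ann = π/4 × (263² − 140²) = 38930 mm^2
Net thrust = P_cap·A_cap − P_rod·A_ann = 1586 kN − 160.4 kN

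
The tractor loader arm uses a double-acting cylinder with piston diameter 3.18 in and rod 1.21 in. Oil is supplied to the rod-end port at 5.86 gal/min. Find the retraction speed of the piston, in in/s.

v ≈ 3.32 in/s

Rod-side annular area A_ann = π/4 × (3.18² − 1.21²) = 6.792 in^2
Flow into the rod-end port fills the annular volume.
v = Q / A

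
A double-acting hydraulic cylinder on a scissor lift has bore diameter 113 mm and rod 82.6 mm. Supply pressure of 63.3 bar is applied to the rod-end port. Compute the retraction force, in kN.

Rod-side annular area A_ann = π/4 × (113² − 82.6²) = 4670 mm^2
On retraction the pressure acts on the annular area (bore minus rod).
F = P × A_ann

F ≈ 29.6 kN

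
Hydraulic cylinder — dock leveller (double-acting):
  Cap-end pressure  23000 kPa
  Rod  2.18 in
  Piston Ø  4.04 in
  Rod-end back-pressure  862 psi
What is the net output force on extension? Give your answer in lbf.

Cap-side area A_cap = π/4 × (4.04 in)² = 12.82 in^2
Rod-side annular area A_ann = π/4 × (4.04² − 2.18²) = 9.086 in^2
Net thrust = P_cap·A_cap − P_rod·A_ann = 42760 lbf − 7833 lbf

F ≈ 34900 lbf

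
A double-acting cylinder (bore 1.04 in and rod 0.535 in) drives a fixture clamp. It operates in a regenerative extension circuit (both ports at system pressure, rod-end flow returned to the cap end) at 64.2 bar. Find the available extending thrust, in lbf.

With equal pressure on both faces, forces on the annular region cancel; the net push is pressure × rod cross-section.
Rod cross-section A_rod = π/4 × (0.535 in)² = 0.2248 in^2
F = P × A_rod

F ≈ 209 lbf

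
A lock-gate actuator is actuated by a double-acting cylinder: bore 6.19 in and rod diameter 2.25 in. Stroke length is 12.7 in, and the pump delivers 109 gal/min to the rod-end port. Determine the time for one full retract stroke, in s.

t ≈ 0.790 s

Rod-side annular area A_ann = π/4 × (6.19² − 2.25²) = 26.12 in^2
Swept volume V = A × L; t = V / Q = A·L / Q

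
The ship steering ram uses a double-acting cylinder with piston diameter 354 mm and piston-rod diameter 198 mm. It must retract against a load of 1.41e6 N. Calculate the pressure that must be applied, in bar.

Rod-side annular area A_ann = π/4 × (354² − 198²) = 67630 mm^2
Retraction: pressure acts on the annular area.
P = F / A = 1.41e6 N / A

P ≈ 208 bar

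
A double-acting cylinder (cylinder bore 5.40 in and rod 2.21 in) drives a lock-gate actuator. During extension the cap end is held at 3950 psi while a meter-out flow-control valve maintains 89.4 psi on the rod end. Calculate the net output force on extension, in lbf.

Cap-side area A_cap = π/4 × (5.40 in)² = 22.90 in^2
Rod-side annular area A_ann = π/4 × (5.40² − 2.21²) = 19.07 in^2
Net thrust = P_cap·A_cap − P_rod·A_ann = 90460 lbf − 1705 lbf

F ≈ 88800 lbf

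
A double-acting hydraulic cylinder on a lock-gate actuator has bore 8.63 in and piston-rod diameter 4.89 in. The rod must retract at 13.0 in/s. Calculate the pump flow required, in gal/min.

Q ≈ 134 gal/min

Rod-side annular area A_ann = π/4 × (8.63² − 4.89²) = 39.71 in^2
Q = A × v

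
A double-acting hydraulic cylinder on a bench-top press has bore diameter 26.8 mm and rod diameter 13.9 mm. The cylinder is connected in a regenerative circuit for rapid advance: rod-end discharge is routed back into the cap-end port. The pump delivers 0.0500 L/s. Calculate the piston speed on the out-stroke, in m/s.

v ≈ 0.329 m/s

In regeneration the rod-end outflow joins the pump flow into the cap end, so the net volume the pump must supply per unit advance equals the rod cross-section area.
Rod cross-section A_rod = π/4 × (13.9 mm)² = 151.7 mm^2
v = Q_pump / A_rod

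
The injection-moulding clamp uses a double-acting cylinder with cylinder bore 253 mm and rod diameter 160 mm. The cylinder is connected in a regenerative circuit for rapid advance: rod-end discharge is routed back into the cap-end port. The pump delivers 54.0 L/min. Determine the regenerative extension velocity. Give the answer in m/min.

v ≈ 2.69 m/min

In regeneration the rod-end outflow joins the pump flow into the cap end, so the net volume the pump must supply per unit advance equals the rod cross-section area.
Rod cross-section A_rod = π/4 × (160 mm)² = 20110 mm^2
v = Q_pump / A_rod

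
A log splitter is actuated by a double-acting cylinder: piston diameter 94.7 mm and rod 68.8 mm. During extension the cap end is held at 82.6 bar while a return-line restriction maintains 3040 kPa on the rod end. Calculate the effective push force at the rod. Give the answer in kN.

Cap-side area A_cap = π/4 × (94.7 mm)² = 7044 mm^2
Rod-side annular area A_ann = π/4 × (94.7² − 68.8²) = 3326 mm^2
Net thrust = P_cap·A_cap − P_rod·A_ann = 58.18 kN − 10.11 kN

F ≈ 48.1 kN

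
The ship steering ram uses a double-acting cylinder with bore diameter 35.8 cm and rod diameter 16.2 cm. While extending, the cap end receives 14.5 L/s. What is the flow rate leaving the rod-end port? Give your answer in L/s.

Cap-side area A_cap = π/4 × (35.8 cm)² = 1007 cm^2
Rod-side annular area A_ann = π/4 × (35.8² − 16.2²) = 800.5 cm^2
Piston speed v = Q_in/A_cap; rod-end outflow Q_out = v × A_ann = Q_in × A_ann/A_cap.

Q_out ≈ 11.5 L/s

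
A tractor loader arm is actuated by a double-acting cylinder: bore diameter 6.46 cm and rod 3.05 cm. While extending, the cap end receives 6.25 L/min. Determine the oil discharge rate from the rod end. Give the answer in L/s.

Q_out ≈ 0.0809 L/s

Cap-side area A_cap = π/4 × (6.46 cm)² = 32.78 cm^2
Rod-side annular area A_ann = π/4 × (6.46² − 3.05²) = 25.47 cm^2
Piston speed v = Q_in/A_cap; rod-end outflow Q_out = v × A_ann = Q_in × A_ann/A_cap.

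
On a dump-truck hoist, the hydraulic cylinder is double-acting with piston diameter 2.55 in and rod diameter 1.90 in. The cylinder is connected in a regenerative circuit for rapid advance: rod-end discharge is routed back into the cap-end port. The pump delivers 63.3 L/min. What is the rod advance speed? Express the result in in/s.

In regeneration the rod-end outflow joins the pump flow into the cap end, so the net volume the pump must supply per unit advance equals the rod cross-section area.
Rod cross-section A_rod = π/4 × (1.90 in)² = 2.835 in^2
v = Q_pump / A_rod

v ≈ 22.7 in/s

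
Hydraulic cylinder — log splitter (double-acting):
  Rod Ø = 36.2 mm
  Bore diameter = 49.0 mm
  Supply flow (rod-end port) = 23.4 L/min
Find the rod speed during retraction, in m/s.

Rod-side annular area A_ann = π/4 × (49.0² − 36.2²) = 856.5 mm^2
Flow into the rod-end port fills the annular volume.
v = Q / A

v ≈ 0.455 m/s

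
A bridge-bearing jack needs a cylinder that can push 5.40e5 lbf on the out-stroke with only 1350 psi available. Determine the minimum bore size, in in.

D ≈ 22.6 in

Extension force acts on the full piston face: F = P × (π/4)D².
D = √(4F / (πP)) = √(4 × 5.40e5 lbf / (π × 1350 psi))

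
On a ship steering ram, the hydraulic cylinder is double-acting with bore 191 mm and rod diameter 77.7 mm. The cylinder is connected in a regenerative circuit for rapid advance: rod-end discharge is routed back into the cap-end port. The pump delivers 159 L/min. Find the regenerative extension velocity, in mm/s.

v ≈ 559 mm/s

In regeneration the rod-end outflow joins the pump flow into the cap end, so the net volume the pump must supply per unit advance equals the rod cross-section area.
Rod cross-section A_rod = π/4 × (77.7 mm)² = 4742 mm^2
v = Q_pump / A_rod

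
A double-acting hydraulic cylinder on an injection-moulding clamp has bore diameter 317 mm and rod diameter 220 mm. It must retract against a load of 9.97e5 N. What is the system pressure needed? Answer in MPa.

P ≈ 24.4 MPa

Rod-side annular area A_ann = π/4 × (317² − 220²) = 40910 mm^2
Retraction: pressure acts on the annular area.
P = F / A = 9.97e5 N / A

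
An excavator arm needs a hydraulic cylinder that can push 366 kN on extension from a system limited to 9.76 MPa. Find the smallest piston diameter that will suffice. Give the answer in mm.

D ≈ 219 mm

Extension force acts on the full piston face: F = P × (π/4)D².
D = √(4F / (πP)) = √(4 × 366 kN / (π × 9.76 MPa))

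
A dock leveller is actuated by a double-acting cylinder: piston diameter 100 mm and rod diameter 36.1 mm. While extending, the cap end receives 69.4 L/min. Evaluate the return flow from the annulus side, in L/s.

Cap-side area A_cap = π/4 × (100 mm)² = 7854 mm^2
Rod-side annular area A_ann = π/4 × (100² − 36.1²) = 6830 mm^2
Piston speed v = Q_in/A_cap; rod-end outflow Q_out = v × A_ann = Q_in × A_ann/A_cap.

Q_out ≈ 1.01 L/s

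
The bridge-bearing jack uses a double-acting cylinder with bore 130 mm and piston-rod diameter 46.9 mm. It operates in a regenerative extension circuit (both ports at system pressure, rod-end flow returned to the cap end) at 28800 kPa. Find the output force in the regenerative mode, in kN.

With equal pressure on both faces, forces on the annular region cancel; the net push is pressure × rod cross-section.
Rod cross-section A_rod = π/4 × (46.9 mm)² = 1728 mm^2
F = P × A_rod

F ≈ 49.8 kN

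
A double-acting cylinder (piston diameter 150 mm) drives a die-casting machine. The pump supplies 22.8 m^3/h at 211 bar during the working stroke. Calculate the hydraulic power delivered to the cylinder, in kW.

W ≈ 134 kW

Hydraulic power = P × Q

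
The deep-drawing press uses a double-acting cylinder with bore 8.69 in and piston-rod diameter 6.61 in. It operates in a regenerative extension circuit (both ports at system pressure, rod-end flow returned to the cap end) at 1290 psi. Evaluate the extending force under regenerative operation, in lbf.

F ≈ 44300 lbf

With equal pressure on both faces, forces on the annular region cancel; the net push is pressure × rod cross-section.
Rod cross-section A_rod = π/4 × (6.61 in)² = 34.32 in^2
F = P × A_rod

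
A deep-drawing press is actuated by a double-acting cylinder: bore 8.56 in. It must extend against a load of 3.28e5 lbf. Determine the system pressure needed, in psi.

P ≈ 5700 psi

Cap-side area A_cap = π/4 × (8.56 in)² = 57.55 in^2
P = F / A = 3.28e5 lbf / A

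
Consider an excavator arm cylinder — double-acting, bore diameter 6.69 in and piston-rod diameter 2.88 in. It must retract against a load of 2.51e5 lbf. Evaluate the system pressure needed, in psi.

Rod-side annular area A_ann = π/4 × (6.69² − 2.88²) = 28.64 in^2
Retraction: pressure acts on the annular area.
P = F / A = 2.51e5 lbf / A

P ≈ 8760 psi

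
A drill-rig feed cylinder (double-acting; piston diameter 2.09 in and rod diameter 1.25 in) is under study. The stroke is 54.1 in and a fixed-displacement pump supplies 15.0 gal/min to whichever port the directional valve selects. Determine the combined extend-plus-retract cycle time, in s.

t ≈ 5.28 s

Cap-side area A_cap = π/4 × (2.09 in)² = 3.431 in^2
Rod-side annular area A_ann = π/4 × (2.09² − 1.25²) = 2.204 in^2
t_ext = A_cap·L/Q = 3.214 s
t_ret = A_ann·L/Q = 2.064 s
t_cycle = t_ext + t_ret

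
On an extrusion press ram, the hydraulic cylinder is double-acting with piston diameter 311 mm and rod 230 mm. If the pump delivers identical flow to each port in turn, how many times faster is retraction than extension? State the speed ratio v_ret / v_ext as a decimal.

v_ret/v_ext ≈ 2.21

Cap-side area A_cap = π/4 × (311 mm)² = 75960 mm^2
Rod-side annular area A_ann = π/4 × (311² − 230²) = 34420 mm^2
For equal Q, v ∝ 1/A, so v_ret/v_ext = A_cap/A_ann.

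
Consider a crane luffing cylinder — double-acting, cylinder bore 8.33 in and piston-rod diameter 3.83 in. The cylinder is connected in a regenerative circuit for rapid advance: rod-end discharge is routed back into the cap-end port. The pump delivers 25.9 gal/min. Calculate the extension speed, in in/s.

v ≈ 8.66 in/s

In regeneration the rod-end outflow joins the pump flow into the cap end, so the net volume the pump must supply per unit advance equals the rod cross-section area.
Rod cross-section A_rod = π/4 × (3.83 in)² = 11.52 in^2
v = Q_pump / A_rod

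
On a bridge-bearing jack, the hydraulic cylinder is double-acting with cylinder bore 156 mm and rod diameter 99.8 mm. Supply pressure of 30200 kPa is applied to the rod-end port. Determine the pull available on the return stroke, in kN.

F ≈ 341 kN

Rod-side annular area A_ann = π/4 × (156² − 99.8²) = 11290 mm^2
On retraction the pressure acts on the annular area (bore minus rod).
F = P × A_ann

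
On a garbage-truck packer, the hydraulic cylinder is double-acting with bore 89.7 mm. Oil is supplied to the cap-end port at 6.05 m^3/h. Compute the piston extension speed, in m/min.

v ≈ 16.0 m/min

Cap-side area A_cap = π/4 × (89.7 mm)² = 6319 mm^2
v = Q / A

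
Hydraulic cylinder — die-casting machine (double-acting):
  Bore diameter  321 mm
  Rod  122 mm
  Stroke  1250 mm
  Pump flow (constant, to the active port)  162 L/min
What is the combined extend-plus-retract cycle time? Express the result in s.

t ≈ 69.5 s

Cap-side area A_cap = π/4 × (321 mm)² = 80930 mm^2
Rod-side annular area A_ann = π/4 × (321² − 122²) = 69240 mm^2
t_ext = A_cap·L/Q = 37.47 s
t_ret = A_ann·L/Q = 32.05 s
t_cycle = t_ext + t_ret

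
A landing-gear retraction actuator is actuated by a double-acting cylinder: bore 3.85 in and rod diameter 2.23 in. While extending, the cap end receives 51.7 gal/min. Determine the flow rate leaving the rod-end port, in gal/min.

Q_out ≈ 34.4 gal/min

Cap-side area A_cap = π/4 × (3.85 in)² = 11.64 in^2
Rod-side annular area A_ann = π/4 × (3.85² − 2.23²) = 7.736 in^2
Piston speed v = Q_in/A_cap; rod-end outflow Q_out = v × A_ann = Q_in × A_ann/A_cap.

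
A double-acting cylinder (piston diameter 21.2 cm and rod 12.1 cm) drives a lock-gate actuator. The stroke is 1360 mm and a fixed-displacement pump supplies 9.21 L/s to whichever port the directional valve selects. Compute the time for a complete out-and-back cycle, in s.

t ≈ 8.73 s

Cap-side area A_cap = π/4 × (21.2 cm)² = 353.0 cm^2
Rod-side annular area A_ann = π/4 × (21.2² − 12.1²) = 238.0 cm^2
t_ext = A_cap·L/Q = 5.212 s
t_ret = A_ann·L/Q = 3.514 s
t_cycle = t_ext + t_ret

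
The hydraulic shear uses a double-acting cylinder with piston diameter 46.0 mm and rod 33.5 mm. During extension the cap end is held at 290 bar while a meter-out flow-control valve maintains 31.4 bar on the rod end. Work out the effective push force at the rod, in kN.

Cap-side area A_cap = π/4 × (46.0 mm)² = 1662 mm^2
Rod-side annular area A_ann = π/4 × (46.0² − 33.5²) = 780.5 mm^2
Net thrust = P_cap·A_cap − P_rod·A_ann = 48.20 kN − 2.451 kN

F ≈ 45.7 kN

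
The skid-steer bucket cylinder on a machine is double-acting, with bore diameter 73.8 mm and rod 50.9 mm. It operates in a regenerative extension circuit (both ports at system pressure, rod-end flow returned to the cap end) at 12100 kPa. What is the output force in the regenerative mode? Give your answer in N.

F ≈ 24600 N

With equal pressure on both faces, forces on the annular region cancel; the net push is pressure × rod cross-section.
Rod cross-section A_rod = π/4 × (50.9 mm)² = 2035 mm^2
F = P × A_rod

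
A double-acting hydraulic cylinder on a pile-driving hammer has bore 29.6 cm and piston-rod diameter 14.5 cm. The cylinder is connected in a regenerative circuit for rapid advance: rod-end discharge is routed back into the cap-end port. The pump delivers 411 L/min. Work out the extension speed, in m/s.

v ≈ 0.415 m/s

In regeneration the rod-end outflow joins the pump flow into the cap end, so the net volume the pump must supply per unit advance equals the rod cross-section area.
Rod cross-section A_rod = π/4 × (14.5 cm)² = 165.1 cm^2
v = Q_pump / A_rod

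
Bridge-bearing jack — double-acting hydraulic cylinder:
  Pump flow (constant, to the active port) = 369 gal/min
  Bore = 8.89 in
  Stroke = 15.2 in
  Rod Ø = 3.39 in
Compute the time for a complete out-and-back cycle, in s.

Cap-side area A_cap = π/4 × (8.89 in)² = 62.07 in^2
Rod-side annular area A_ann = π/4 × (8.89² − 3.39²) = 53.05 in^2
t_ext = A_cap·L/Q = 0.6641 s
t_ret = A_ann·L/Q = 0.5676 s
t_cycle = t_ext + t_ret

t ≈ 1.23 s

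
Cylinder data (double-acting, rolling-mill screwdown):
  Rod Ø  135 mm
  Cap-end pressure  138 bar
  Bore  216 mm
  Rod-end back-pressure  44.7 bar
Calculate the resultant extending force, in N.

Cap-side area A_cap = π/4 × (216 mm)² = 36640 mm^2
Rod-side annular area A_ann = π/4 × (216² − 135²) = 22330 mm^2
Net thrust = P_cap·A_cap − P_rod·A_ann = 5.057e5 N − 99810 N

F ≈ 4.06e5 N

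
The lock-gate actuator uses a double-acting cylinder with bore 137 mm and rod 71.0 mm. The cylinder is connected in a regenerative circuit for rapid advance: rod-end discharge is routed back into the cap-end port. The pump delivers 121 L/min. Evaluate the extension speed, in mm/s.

v ≈ 509 mm/s

In regeneration the rod-end outflow joins the pump flow into the cap end, so the net volume the pump must supply per unit advance equals the rod cross-section area.
Rod cross-section A_rod = π/4 × (71.0 mm)² = 3959 mm^2
v = Q_pump / A_rod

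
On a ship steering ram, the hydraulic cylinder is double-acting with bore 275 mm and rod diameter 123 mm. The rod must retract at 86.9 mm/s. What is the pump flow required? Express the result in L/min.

Q ≈ 248 L/min

Rod-side annular area A_ann = π/4 × (275² − 123²) = 47510 mm^2
Q = A × v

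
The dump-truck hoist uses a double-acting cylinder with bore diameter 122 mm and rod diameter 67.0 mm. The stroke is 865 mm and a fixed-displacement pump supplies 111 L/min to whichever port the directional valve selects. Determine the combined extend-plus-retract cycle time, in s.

Cap-side area A_cap = π/4 × (122 mm)² = 11690 mm^2
Rod-side annular area A_ann = π/4 × (122² − 67.0²) = 8164 mm^2
t_ext = A_cap·L/Q = 5.466 s
t_ret = A_ann·L/Q = 3.817 s
t_cycle = t_ext + t_ret

t ≈ 9.28 s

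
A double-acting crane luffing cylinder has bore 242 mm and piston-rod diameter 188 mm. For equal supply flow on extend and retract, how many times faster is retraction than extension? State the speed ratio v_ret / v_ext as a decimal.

Cap-side area A_cap = π/4 × (242 mm)² = 46000 mm^2
Rod-side annular area A_ann = π/4 × (242² − 188²) = 18240 mm^2
For equal Q, v ∝ 1/A, so v_ret/v_ext = A_cap/A_ann.

v_ret/v_ext ≈ 2.52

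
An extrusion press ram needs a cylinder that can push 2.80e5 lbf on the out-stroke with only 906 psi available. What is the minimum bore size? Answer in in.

D ≈ 19.8 in

Extension force acts on the full piston face: F = P × (π/4)D².
D = √(4F / (πP)) = √(4 × 2.80e5 lbf / (π × 906 psi))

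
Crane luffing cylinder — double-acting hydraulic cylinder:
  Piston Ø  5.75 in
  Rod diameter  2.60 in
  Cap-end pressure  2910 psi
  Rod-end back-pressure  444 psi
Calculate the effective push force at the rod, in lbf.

F ≈ 66400 lbf

Cap-side area A_cap = π/4 × (5.75 in)² = 25.97 in^2
Rod-side annular area A_ann = π/4 × (5.75² − 2.60²) = 20.66 in^2
Net thrust = P_cap·A_cap − P_rod·A_ann = 75560 lbf − 9172 lbf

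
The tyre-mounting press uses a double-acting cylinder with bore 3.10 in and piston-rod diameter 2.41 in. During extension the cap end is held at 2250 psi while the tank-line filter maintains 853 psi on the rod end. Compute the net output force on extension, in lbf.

F ≈ 14400 lbf

Cap-side area A_cap = π/4 × (3.10 in)² = 7.548 in^2
Rod-side annular area A_ann = π/4 × (3.10² − 2.41²) = 2.986 in^2
Net thrust = P_cap·A_cap − P_rod·A_ann = 16980 lbf − 2547 lbf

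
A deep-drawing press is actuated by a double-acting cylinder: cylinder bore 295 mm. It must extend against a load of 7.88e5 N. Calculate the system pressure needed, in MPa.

P ≈ 11.5 MPa

Cap-side area A_cap = π/4 × (295 mm)² = 68350 mm^2
P = F / A = 7.88e5 N / A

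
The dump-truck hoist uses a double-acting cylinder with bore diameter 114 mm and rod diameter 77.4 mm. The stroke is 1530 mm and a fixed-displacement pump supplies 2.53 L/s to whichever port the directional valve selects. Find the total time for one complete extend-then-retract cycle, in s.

t ≈ 9.50 s

Cap-side area A_cap = π/4 × (114 mm)² = 10210 mm^2
Rod-side annular area A_ann = π/4 × (114² − 77.4²) = 5502 mm^2
t_ext = A_cap·L/Q = 6.173 s
t_ret = A_ann·L/Q = 3.327 s
t_cycle = t_ext + t_ret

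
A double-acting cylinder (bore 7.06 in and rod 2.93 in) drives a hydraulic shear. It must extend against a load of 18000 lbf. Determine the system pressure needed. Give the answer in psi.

P ≈ 460 psi

Cap-side area A_cap = π/4 × (7.06 in)² = 39.15 in^2
P = F / A = 18000 lbf / A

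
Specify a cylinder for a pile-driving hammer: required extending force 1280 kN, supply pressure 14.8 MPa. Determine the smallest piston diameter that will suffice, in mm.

Extension force acts on the full piston face: F = P × (π/4)D².
D = √(4F / (πP)) = √(4 × 1280 kN / (π × 14.8 MPa))

D ≈ 332 mm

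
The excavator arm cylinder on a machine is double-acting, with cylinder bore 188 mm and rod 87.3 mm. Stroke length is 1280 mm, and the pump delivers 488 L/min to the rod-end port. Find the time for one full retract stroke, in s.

Rod-side annular area A_ann = π/4 × (188² − 87.3²) = 21770 mm^2
Swept volume V = A × L; t = V / Q = A·L / Q

t ≈ 3.43 s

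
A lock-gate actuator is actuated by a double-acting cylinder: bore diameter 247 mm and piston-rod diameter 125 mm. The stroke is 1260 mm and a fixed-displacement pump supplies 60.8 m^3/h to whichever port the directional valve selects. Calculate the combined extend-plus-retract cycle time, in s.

Cap-side area A_cap = π/4 × (247 mm)² = 47920 mm^2
Rod-side annular area A_ann = π/4 × (247² − 125²) = 35640 mm^2
t_ext = A_cap·L/Q = 3.575 s
t_ret = A_ann·L/Q = 2.659 s
t_cycle = t_ext + t_ret

t ≈ 6.23 s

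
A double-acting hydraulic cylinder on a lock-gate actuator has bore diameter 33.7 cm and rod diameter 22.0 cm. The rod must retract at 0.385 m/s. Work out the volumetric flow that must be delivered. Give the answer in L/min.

Rod-side annular area A_ann = π/4 × (33.7² − 22.0²) = 511.8 cm^2
Q = A × v

Q ≈ 1180 L/min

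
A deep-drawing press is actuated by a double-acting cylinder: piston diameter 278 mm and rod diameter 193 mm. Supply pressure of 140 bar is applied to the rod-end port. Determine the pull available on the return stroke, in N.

F ≈ 4.40e5 N

Rod-side annular area A_ann = π/4 × (278² − 193²) = 31440 mm^2
On retraction the pressure acts on the annular area (bore minus rod).
F = P × A_ann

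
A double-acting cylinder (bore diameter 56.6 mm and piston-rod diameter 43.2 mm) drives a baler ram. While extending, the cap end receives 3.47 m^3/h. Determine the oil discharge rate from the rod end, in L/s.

Q_out ≈ 0.402 L/s

Cap-side area A_cap = π/4 × (56.6 mm)² = 2516 mm^2
Rod-side annular area A_ann = π/4 × (56.6² − 43.2²) = 1050 mm^2
Piston speed v = Q_in/A_cap; rod-end outflow Q_out = v × A_ann = Q_in × A_ann/A_cap.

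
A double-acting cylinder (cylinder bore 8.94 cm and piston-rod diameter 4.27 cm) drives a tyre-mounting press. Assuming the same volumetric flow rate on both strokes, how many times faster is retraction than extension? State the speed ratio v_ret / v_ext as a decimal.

Cap-side area A_cap = π/4 × (8.94 cm)² = 62.77 cm^2
Rod-side annular area A_ann = π/4 × (8.94² − 4.27²) = 48.45 cm^2
For equal Q, v ∝ 1/A, so v_ret/v_ext = A_cap/A_ann.

v_ret/v_ext ≈ 1.30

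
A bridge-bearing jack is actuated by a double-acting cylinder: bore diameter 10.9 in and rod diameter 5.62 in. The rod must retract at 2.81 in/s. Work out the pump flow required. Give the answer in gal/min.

Rod-side annular area A_ann = π/4 × (10.9² − 5.62²) = 68.51 in^2
Q = A × v

Q ≈ 50.0 gal/min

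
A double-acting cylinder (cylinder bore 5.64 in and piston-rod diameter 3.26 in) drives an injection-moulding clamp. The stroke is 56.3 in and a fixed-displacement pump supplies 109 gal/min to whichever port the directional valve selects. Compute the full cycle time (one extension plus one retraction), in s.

Cap-side area A_cap = π/4 × (5.64 in)² = 24.98 in^2
Rod-side annular area A_ann = π/4 × (5.64² − 3.26²) = 16.64 in^2
t_ext = A_cap·L/Q = 3.352 s
t_ret = A_ann·L/Q = 2.232 s
t_cycle = t_ext + t_ret

t ≈ 5.58 s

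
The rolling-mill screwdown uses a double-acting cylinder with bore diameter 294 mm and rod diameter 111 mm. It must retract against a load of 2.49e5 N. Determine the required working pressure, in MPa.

P ≈ 4.28 MPa

Rod-side annular area A_ann = π/4 × (294² − 111²) = 58210 mm^2
Retraction: pressure acts on the annular area.
P = F / A = 2.49e5 N / A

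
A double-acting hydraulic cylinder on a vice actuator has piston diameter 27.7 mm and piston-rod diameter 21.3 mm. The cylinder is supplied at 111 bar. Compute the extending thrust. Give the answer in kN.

Cap-side area A_cap = π/4 × (27.7 mm)² = 602.6 mm^2
F = P × A_cap = 111 bar × A_cap

F ≈ 6.69 kN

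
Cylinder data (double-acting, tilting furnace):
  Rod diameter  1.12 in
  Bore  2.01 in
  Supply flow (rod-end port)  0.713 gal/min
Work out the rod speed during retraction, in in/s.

Rod-side annular area A_ann = π/4 × (2.01² − 1.12²) = 2.188 in^2
Flow into the rod-end port fills the annular volume.
v = Q / A

v ≈ 1.25 in/s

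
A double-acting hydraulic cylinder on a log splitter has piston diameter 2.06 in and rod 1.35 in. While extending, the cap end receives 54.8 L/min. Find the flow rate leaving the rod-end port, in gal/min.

Cap-side area A_cap = π/4 × (2.06 in)² = 3.333 in^2
Rod-side annular area A_ann = π/4 × (2.06² − 1.35²) = 1.902 in^2
Piston speed v = Q_in/A_cap; rod-end outflow Q_out = v × A_ann = Q_in × A_ann/A_cap.

Q_out ≈ 8.26 gal/min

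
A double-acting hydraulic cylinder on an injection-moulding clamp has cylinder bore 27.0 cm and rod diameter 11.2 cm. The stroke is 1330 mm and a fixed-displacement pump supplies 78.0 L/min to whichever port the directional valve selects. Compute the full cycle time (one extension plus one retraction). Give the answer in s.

t ≈ 107 s

Cap-side area A_cap = π/4 × (27.0 cm)² = 572.6 cm^2
Rod-side annular area A_ann = π/4 × (27.0² − 11.2²) = 474.0 cm^2
t_ext = A_cap·L/Q = 58.58 s
t_ret = A_ann·L/Q = 48.50 s
t_cycle = t_ext + t_ret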